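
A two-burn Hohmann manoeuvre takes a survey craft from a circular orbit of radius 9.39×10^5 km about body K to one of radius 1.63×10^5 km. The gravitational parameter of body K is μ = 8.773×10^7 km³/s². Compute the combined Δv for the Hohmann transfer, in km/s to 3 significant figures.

Semi-major axis of the transfer orbit: a_t = (9.390×10^5 + 1.630×10^5)/2 = 5.510×10^5 km.
Circular speed at r₁: v₁ = √(μ/r₁) = √(8.773×10^7/9.390×10^5) = 9.6659 km/s.
Transfer-orbit speed at r₁ (vis-viva equation): v_a = √[μ(2/r₁ − 1/a_t)] = 5.2573 km/s.
First burn Δv₁ = |v_a − v₁| = 4.4086 km/s.
At r₂, v₂ = √(μ/r₂) = 23.1996 km/s.
Transfer-orbit speed at r₂: v_p = √[μ(2/r₂ − 1/a_t)] = 30.2857 km/s.
Second burn Δv₂ = |v₂ − v_p| = 7.0861 km/s.
Total Δv = Δv₁ + Δv₂ = 11.49 km/s.

Δv = 11.5 km/s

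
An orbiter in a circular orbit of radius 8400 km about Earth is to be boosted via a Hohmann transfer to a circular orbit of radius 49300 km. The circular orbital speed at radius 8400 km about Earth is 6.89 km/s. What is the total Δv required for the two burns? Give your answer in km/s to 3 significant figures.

Δv = 3.43 km/s

From the circular-orbit relation v² = μ/r at r = 8400 km: μ = v²r = (6.89)² × 8400 = 3.98766×10^5 km³/s².
Transfer-ellipse semi-major axis a_t = (r₁ + r₂)/2 = (8400 + 49300)/2 = 28850 km.
Circular speed at r₁: v₁ = √(μ/r₁) = √(3.98766×10^5/8400) = 6.890 km/s.
Transfer-orbit speed at r₁ (vis-viva): v_p = √[μ(2/r₁ − 1/a_t)] = 9.007 km/s.
First burn Δv₁ = |v_p − v₁| = 2.117 km/s.
Circular speed at r₂: v₂ = √(μ/r₂) = 2.844 km/s.
Transfer-orbit speed at r₂: v_a = √[μ(2/r₂ − 1/a_t)] = 1.535 km/s.
Second burn Δv₂ = |v₂ − v_a| = 1.309 km/s.
Δv = Δv₁ + Δv₂ = 2.117 + 1.309 = 3.426 km/s.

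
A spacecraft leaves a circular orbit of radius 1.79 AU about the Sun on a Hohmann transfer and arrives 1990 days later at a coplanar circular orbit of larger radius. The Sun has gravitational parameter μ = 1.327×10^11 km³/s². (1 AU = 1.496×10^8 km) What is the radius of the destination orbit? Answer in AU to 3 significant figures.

r₂ = 8.04 AU

In km: r₁ = 1.79 × 1.496×10^8 = 2.67784×10^8 km.
Transfer time t = 1990 days = 1.71936×10^8 s, and t = π√(a_t³/μ).
So a_t = (μ t²/π²)^(1/3) = (1.327×10^11 × (1.71936×10^8)² / π²)^(1/3) = 7.3525×10^8 km.
Since a_t = (r₁ + r₂)/2, r₂ = 2a_t − r₁ = 2×7.3525×10^8 − 2.67784×10^8 = 1.202716×10^9 km.
In AU: r₂ = 1.202716×10^9 / 1.496×10^8 = 8.04 AU.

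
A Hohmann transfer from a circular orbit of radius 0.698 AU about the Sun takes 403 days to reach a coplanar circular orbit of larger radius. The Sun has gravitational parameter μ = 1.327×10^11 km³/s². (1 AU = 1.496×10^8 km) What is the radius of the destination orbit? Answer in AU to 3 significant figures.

In km: r₁ = 0.698 × 1.496×10^8 = 1.044208×10^8 km.
Transfer time t = 403 days = 3.48192×10^7 s, and t = π√(a_t³/μ).
So a_t = (μ t²/π²)^(1/3) = (1.327×10^11 × (3.48192×10^7)² / π²)^(1/3) = 2.5355×10^8 km.
Since a_t = (r₁ + r₂)/2, r₂ = 2a_t − r₁ = 2×2.5355×10^8 − 1.044208×10^8 = 4.026792×10^8 km.
In AU: r₂ = 4.026792×10^8 / 1.496×10^8 = 2.69 AU.

r₂ = 2.69 AU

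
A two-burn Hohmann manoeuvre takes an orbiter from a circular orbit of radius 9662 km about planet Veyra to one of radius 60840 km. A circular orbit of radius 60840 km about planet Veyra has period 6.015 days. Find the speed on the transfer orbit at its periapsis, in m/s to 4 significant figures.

From Kepler's third law T² = 4π²r³/μ at r = 60840 km, T = 6.015 days = 6.015 × 86400 s = 5.19696×10^5 s: μ = 4π²r³/T² = 32917.6 km³/s².
Semi-major axis of the transfer orbit: a_t = (9662 + 60840)/2 = 35251 km.
At periapsis, r = 9662 km.
Applying v² = μ(2/r − 1/a_t): v = 2.425 km/s.

v = 2425 m/s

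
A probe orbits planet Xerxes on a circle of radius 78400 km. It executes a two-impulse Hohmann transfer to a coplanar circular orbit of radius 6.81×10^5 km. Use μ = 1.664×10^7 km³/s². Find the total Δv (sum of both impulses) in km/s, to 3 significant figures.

Δv = 7.64 km/s

Semi-major axis of the transfer orbit: a_t = (78400 + 6.810×10^5)/2 = 3.797×10^5 km.
Circular speed at r₁: v₁ = √(μ/r₁) = √(1.664×10^7/78400) = 14.569 km/s.
On the transfer ellipse at r₁, vis-viva gives v_p = √[μ(2/r₁ − 1/a_t)] = 19.511 km/s.
First burn Δv₁ = |v_p − v₁| = 4.942 km/s.
At r₂, v₂ = √(μ/r₂) = 4.943 km/s.
Transfer-orbit speed at r₂: v_a = √[μ(2/r₂ − 1/a_t)] = 2.246 km/s.
Second burn Δv₂ = |v₂ − v_a| = 2.697 km/s.
Total Δv = Δv₁ + Δv₂ = 7.639 km/s.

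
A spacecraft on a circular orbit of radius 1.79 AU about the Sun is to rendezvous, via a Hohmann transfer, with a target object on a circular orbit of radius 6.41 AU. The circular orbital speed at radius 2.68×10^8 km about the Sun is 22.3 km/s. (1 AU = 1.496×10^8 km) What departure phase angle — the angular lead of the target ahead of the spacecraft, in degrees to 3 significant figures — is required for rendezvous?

φ = 87.9°

From the circular-orbit relation v² = μ/r at r = 2.68×10^8 km: μ = v²r = (22.3)² × 2.68×10^8 = 1.33274×10^11 km³/s².
In km: r₁ = 1.79 × 1.496×10^8 = 2.67784×10^8 km; r₂ = 6.41 × 1.496×10^8 = 9.58936×10^8 km.
Transfer-ellipse semi-major axis a_t = (r₁ + r₂)/2 = (2.67784×10^8 + 9.58936×10^8)/2 = 6.1336×10^8 km.
The half-period of the transfer ellipse is t = π√(a_t³/μ) = 1.3072×10^8 s.
The target's mean motion on its circular orbit is ω₂ = √(μ/r₂³) = 1.2294×10^-8 rad/s.
Angle swept by the target during transfer: ω₂·t = 1.6071 rad = 92.08°.
The spacecraft traverses 180° on the transfer ellipse, so the target must lead by 180° − 92.08° = 87.9°.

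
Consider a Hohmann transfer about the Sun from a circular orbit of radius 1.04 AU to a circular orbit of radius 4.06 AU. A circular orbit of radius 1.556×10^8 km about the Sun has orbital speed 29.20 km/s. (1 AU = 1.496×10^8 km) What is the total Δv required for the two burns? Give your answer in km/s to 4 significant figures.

From the circular-orbit relation v² = μ/r at r = 1.556×10^8 km: μ = v²r = (29.20)² × 1.556×10^8 = 1.32671×10^11 km³/s².
In km: r₁ = 1.04 × 1.496×10^8 = 1.55584×10^8 km; r₂ = 4.06 × 1.496×10^8 = 6.07376×10^8 km.
Transfer-ellipse semi-major axis a_t = (r₁ + r₂)/2 = (1.55584×10^8 + 6.07376×10^8)/2 = 3.8148×10^8 km.
Circular speed at r₁: v₁ = √(μ/r₁) = √(1.32671×10^11/1.55584×10^8) = 29.202 km/s.
On the transfer ellipse at r₁, vis-viva equation gives v_p = √[μ(2/r₁ − 1/a_t)] = 36.847 km/s.
First burn Δv₁ = |v_p − v₁| = 7.645 km/s.
At r₂, v₂ = √(μ/r₂) = 14.78 km/s.
Transfer-orbit speed at r₂: v_a = √[μ(2/r₂ − 1/a_t)] = 9.439 km/s.
Second burn Δv₂ = |v₂ − v_a| = 5.341 km/s.
Total Δv = Δv₁ + Δv₂ = 12.99 km/s.

Δv = 12.99 km/s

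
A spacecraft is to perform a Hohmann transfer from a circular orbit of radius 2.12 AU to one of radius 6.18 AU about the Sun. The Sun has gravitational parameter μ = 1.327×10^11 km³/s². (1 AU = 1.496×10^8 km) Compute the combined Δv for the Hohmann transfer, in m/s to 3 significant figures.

In km: r₁ = 2.12 × 1.496×10^8 = 3.17152×10^8 km; r₂ = 6.18 × 1.496×10^8 = 9.24528×10^8 km.
Semi-major axis of the transfer orbit: a_t = (3.17152×10^8 + 9.24528×10^8)/2 = 6.2084×10^8 km.
Circular speed at r₁: v₁ = √(μ/r₁) = √(1.327×10^11/3.17152×10^8) = 20.45511 km/s.
On the transfer ellipse at r₁, vis-viva gives v_p = √[μ(2/r₁ − 1/a_t)] = 24.96157 km/s.
First burn Δv₁ = |v_p − v₁| = 4.506 km/s.
Circular speed at r₂: v₂ = √(μ/r₂) = 11.981 km/s.
Transfer-orbit speed at r₂: v_a = √[μ(2/r₂ − 1/a_t)] = 8.5629 km/s.
Second burn Δv₂ = |v₂ − v_a| = 3.418 km/s.
Δv = Δv₁ + Δv₂ = 4.506 + 3.418 = 7.924 km/s.

Δv = 7920 m/s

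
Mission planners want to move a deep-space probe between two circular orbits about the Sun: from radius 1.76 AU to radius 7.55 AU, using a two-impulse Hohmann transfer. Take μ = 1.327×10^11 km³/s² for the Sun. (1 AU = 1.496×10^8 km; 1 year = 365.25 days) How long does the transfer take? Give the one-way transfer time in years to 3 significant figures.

In km: r₁ = 1.76 × 1.496×10^8 = 2.63296×10^8 km; r₂ = 7.55 × 1.496×10^8 = 1.12948×10^9 km.
Semi-major axis of the transfer orbit: a_t = (2.63296×10^8 + 1.12948×10^9)/2 = 6.96388×10^8 km.
By Kepler's third law the transfer-orbit period is T = 2π√(a_t³/μ), so t = T/2 = 1.585×10^8 s.
Converting: 1.585×10^8 s ÷ 3.15576×10^7 s/year (365.25 × 86400) = 5.02 years.

t = 5.02 years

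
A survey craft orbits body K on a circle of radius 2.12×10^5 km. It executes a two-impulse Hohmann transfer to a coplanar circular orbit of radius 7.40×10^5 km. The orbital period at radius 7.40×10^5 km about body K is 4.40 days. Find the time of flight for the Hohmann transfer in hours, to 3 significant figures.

From Kepler's third law T² = 4π²r³/μ at r = 7.40×10^5 km, T = 4.40 days = 4.40 × 86400 s = 3.8016×10^5 s: μ = 4π²r³/T² = 1.10693×10^8 km³/s².
The Hohmann ellipse has a_t = (r₁ + r₂)/2 = 4.760×10^5 km.
Half the transfer-orbit period gives t = π√(a_t³/μ) = 98060 s.
Converting: 98060 s ÷ 3600 s/hour = 27.2 hours.

t = 27.2 hours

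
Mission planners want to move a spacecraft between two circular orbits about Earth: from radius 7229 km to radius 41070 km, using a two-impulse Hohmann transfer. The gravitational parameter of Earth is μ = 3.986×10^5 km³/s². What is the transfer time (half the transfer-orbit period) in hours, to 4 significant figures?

Transfer-ellipse semi-major axis a_t = (r₁ + r₂)/2 = (7229 + 41070)/2 = 24149.5 km.
Transfer time t = π√(a_t³/μ) = π√((24149.5)³ / 3.986×10^5) = 18674 s.
Converting: 18674 s ÷ 3600 s/hour = 5.187 hours.

t = 5.187 hours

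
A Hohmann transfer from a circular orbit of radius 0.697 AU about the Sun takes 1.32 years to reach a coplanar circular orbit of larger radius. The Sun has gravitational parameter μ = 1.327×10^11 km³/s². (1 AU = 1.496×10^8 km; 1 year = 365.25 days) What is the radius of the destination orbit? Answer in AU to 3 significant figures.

r₂ = 3.12 AU

In km: r₁ = 0.697 × 1.496×10^8 = 1.042712×10^8 km.
Transfer time t = 1.32 years × 365.25 × 86400 s = 4.1656032×10^7 s, and t = π√(a_t³/μ).
So a_t = (μ t²/π²)^(1/3) = (1.327×10^11 × (4.1656032×10^7)² / π²)^(1/3) = 2.8574×10^8 km.
Since a_t = (r₁ + r₂)/2, r₂ = 2a_t − r₁ = 2×2.8574×10^8 − 1.042712×10^8 = 4.672088×10^8 km.
In AU: r₂ = 4.672088×10^8 / 1.496×10^8 = 3.12 AU.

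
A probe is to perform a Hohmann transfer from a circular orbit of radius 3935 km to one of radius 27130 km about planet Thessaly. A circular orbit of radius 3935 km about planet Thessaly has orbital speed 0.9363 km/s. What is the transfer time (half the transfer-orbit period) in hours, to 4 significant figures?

From the circular-orbit relation v² = μ/r at r = 3935 km: μ = v²r = (0.9363)² × 3935 = 3449.65 km³/s².
Transfer-ellipse semi-major axis a_t = (r₁ + r₂)/2 = (3935 + 27130)/2 = 15532.5 km.
By Kepler's third law the transfer-orbit period is T = 2π√(a_t³/μ), so t = T/2 = 1.0354×10^5 s.
Converting: 1.0354×10^5 s ÷ 3600 s/hour = 28.76 hours.

t = 28.76 hours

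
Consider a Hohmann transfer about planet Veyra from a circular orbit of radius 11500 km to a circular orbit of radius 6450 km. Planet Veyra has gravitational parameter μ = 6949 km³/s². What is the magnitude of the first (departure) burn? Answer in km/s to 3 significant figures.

The Hohmann ellipse has a_t = (r₁ + r₂)/2 = 8975 km.
Circular speed at r = 11500 km: v_c = √(μ/r) = 0.77734 km/s.
Vis-viva on the transfer ellipse at r = 11500 km gives v_t = √[μ(2/r − 1/a_t)] = 0.65898 km/s.
Δv₁ = |v_t − v_c| = |0.65898 − 0.77734| = 0.1184 km/s.

Δv₁ = 0.118 km/s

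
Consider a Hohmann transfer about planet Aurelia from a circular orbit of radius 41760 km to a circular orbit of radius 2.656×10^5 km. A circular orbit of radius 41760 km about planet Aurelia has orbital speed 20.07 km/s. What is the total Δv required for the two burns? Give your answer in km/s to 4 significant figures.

Δv = 10.12 km/s

From the circular-orbit relation v² = μ/r at r = 41760 km: μ = v²r = (20.07)² × 41760 = 1.68211×10^7 km³/s².
Transfer-ellipse semi-major axis a_t = (r₁ + r₂)/2 = (41760 + 2.656×10^5)/2 = 1.5368×10^5 km.
At r₁ the circular-orbit speed is v₁ = √(μ/r₁) = 20.0700 km/s.
On the transfer ellipse at r₁, v² = μ(2/r − 1/a) gives v_p = √[μ(2/r₁ − 1/a_t)] = 26.3847 km/s.
First burn Δv₁ = |v_p − v₁| = 6.3147 km/s.
Circular speed at r₂: v₂ = √(μ/r₂) = 7.95818 km/s.
Transfer-orbit speed at r₂: v_a = √[μ(2/r₂ − 1/a_t)] = 4.14844 km/s.
Second burn Δv₂ = |v₂ − v_a| = 3.8097 km/s.
Total Δv = Δv₁ + Δv₂ = 10.12 km/s.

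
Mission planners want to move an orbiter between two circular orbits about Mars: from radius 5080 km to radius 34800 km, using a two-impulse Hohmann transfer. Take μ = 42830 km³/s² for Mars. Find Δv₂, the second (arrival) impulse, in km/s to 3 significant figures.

Transfer-ellipse semi-major axis a_t = (r₁ + r₂)/2 = (5080 + 34800)/2 = 19940 km.
Circular speed at r = 34800 km: v_c = √(μ/r) = 1.1094 km/s.
Vis-viva on the transfer ellipse at r = 34800 km gives v_t = √[μ(2/r − 1/a_t)] = 0.55996 km/s.
Δv₂ = |v_t − v_c| = |0.55996 − 1.1094| = 0.5494 km/s.

Δv₂ = 0.549 km/s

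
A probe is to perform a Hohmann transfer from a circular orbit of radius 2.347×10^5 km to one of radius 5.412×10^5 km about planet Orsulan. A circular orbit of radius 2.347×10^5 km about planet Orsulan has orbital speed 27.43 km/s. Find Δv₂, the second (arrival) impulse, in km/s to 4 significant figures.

From the circular-orbit relation v² = μ/r at r = 2.347×10^5 km: μ = v²r = (27.43)² × 2.347×10^5 = 1.76589×10^8 km³/s².
The Hohmann ellipse has a_t = (r₁ + r₂)/2 = 3.8795×10^5 km.
On the circular orbit at r = 5.412×10^5 km, v_c = √(μ/r) = 18.064 km/s.
Transfer-orbit speed at the same r (vis-viva, a = a_t): v_t = √[μ(2/r − 1/a_t)] = 14.050 km/s.
Δv₂ = |v_t − v_c| = |14.050 − 18.064| = 4.014 km/s.

Δv₂ = 4.014 km/s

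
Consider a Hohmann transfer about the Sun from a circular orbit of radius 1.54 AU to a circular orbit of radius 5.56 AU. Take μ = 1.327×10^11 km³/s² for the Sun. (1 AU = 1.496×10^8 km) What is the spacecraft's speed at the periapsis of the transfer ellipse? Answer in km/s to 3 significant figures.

v = 30.0 km/s

In km: r₁ = 1.54 × 1.496×10^8 = 2.30384×10^8 km; r₂ = 5.56 × 1.496×10^8 = 8.31776×10^8 km.
The Hohmann ellipse has a_t = (r₁ + r₂)/2 = 5.3108×10^8 km.
The periapsis of the transfer ellipse is at r = 2.30384×10^8 km.
From the vis-viva equation, v = √[μ(2/r − 1/a_t)] = 30.04 km/s.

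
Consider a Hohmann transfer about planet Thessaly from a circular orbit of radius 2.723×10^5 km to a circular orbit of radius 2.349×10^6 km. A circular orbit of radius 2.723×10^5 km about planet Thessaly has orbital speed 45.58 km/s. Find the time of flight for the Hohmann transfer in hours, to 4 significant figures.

From the circular-orbit relation v² = μ/r at r = 2.723×10^5 km: μ = v²r = (45.58)² × 2.723×10^5 = 5.65713×10^8 km³/s².
Transfer-ellipse semi-major axis a_t = (r₁ + r₂)/2 = (2.723×10^5 + 2.349×10^6)/2 = 1.31065×10^6 km.
By Kepler's third law the transfer-orbit period is T = 2π√(a_t³/μ), so t = T/2 = 1.9819×10^5 s.
Converting: 1.9819×10^5 s ÷ 3600 s/hour = 55.05 hours.

t = 55.05 hours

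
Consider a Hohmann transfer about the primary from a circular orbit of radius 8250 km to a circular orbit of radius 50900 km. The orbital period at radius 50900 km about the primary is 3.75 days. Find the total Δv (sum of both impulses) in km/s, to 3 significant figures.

Δv = 1.23 km/s

From Kepler's third law T² = 4π²r³/μ at r = 50900 km, T = 3.75 days = 3.75 × 86400 s = 3.240×10^5 s: μ = 4π²r³/T² = 49593.3 km³/s².
Transfer-ellipse semi-major axis a_t = (r₁ + r₂)/2 = (8250 + 50900)/2 = 29575 km.
Circular speed at r₁: v₁ = √(μ/r₁) = √(49593.3/8250) = 2.4518 km/s.
Transfer-orbit speed at r₁ (vis-viva equation): v_p = √[μ(2/r₁ − 1/a_t)] = 3.2165 km/s.
First burn Δv₁ = |v_p − v₁| = 0.7647 km/s.
Circular speed at r₂: v₂ = √(μ/r₂) = 0.98708 km/s.
Transfer-orbit speed at r₂: v_a = √[μ(2/r₂ − 1/a_t)] = 0.52134 km/s.
Second burn Δv₂ = |v₂ − v_a| = 0.4657 km/s.
Δv = Δv₁ + Δv₂ = 0.7647 + 0.4657 = 1.230 km/s.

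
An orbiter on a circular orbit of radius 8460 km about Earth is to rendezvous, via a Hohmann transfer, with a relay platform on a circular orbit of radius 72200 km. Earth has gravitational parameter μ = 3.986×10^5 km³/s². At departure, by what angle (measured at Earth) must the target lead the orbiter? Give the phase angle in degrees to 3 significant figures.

Semi-major axis of the transfer orbit: a_t = (8460 + 72200)/2 = 40330 km.
The half-period of the transfer ellipse is t = π√(a_t³/μ) = 40301.7 s.
Target angular speed ω₂ = √(μ/r₂³) = 3.25434×10^-5 rad/s.
Angle swept by the target during transfer: ω₂·t = 1.3116 rad = 75.15°.
The orbiter traverses 180° on the transfer ellipse, so the target must lead by 180° − 75.15° = 105°.

φ = 105°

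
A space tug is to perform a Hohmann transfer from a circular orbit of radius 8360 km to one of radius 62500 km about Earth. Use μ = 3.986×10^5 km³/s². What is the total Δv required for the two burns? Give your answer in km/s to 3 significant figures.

Semi-major axis of the transfer orbit: a_t = (8360 + 62500)/2 = 35430 km.
Circular speed at r₁: v₁ = √(μ/r₁) = √(3.986×10^5/8360) = 6.905 km/s.
On the transfer ellipse at r₁, vis-viva equation gives v_p = √[μ(2/r₁ − 1/a_t)] = 9.171 km/s.
First burn Δv₁ = |v_p − v₁| = 2.266 km/s.
Circular speed at r₂: v₂ = √(μ/r₂) = 2.5254 km/s.
Transfer-orbit speed at r₂: v_a = √[μ(2/r₂ − 1/a_t)] = 1.2267 km/s.
Second burn Δv₂ = |v₂ − v_a| = 1.299 km/s.
Δv = Δv₁ + Δv₂ = 2.266 + 1.299 = 3.565 km/s.

Δv = 3.56 km/s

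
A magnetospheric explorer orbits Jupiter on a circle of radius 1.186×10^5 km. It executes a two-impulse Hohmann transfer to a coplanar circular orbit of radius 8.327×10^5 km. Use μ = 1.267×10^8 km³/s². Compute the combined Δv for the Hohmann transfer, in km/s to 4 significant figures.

Δv = 16.74 km/s

The Hohmann ellipse has a_t = (r₁ + r₂)/2 = 4.7565×10^5 km.
At r₁ the circular-orbit speed is v₁ = √(μ/r₁) = 32.685 km/s.
Transfer-orbit speed at r₁ (v² = μ(2/r − 1/a)): v_p = √[μ(2/r₁ − 1/a_t)] = 43.246 km/s.
First burn Δv₁ = |v_p − v₁| = 10.56 km/s.
At r₂, v₂ = √(μ/r₂) = 12.3351 km/s.
Transfer-orbit speed at r₂: v_a = √[μ(2/r₂ − 1/a_t)] = 6.15946 km/s.
Second burn Δv₂ = |v₂ − v_a| = 6.176 km/s.
Δv = Δv₁ + Δv₂ = 10.56 + 6.176 = 16.74 km/s.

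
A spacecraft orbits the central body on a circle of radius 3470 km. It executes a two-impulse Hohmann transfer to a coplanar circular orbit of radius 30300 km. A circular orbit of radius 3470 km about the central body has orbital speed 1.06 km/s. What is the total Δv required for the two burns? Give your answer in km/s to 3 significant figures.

Δv = 0.556 km/s

From the circular-orbit relation v² = μ/r at r = 3470 km: μ = v²r = (1.06)² × 3470 = 3898.89 km³/s².
Transfer-ellipse semi-major axis a_t = (r₁ + r₂)/2 = (3470 + 30300)/2 = 16885 km.
Circular speed at r₁: v₁ = √(μ/r₁) = √(3898.89/3470) = 1.060 km/s.
On the transfer ellipse at r₁, v² = μ(2/r − 1/a) gives v_p = √[μ(2/r₁ − 1/a_t)] = 1.420 km/s.
First burn Δv₁ = |v_p − v₁| = 0.3600 km/s.
At r₂, v₂ = √(μ/r₂) = 0.3587 km/s.
Transfer-orbit speed at r₂: v_a = √[μ(2/r₂ − 1/a_t)] = 0.1626 km/s.
Second burn Δv₂ = |v₂ − v_a| = 0.1961 km/s.
Δv = Δv₁ + Δv₂ = 0.3600 + 0.1961 = 0.5561 km/s.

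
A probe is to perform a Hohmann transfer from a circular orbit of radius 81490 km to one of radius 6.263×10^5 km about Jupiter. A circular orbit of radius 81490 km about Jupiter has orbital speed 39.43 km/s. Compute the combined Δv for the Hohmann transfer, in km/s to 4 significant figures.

Δv = 20.42 km/s

From the circular-orbit relation v² = μ/r at r = 81490 km: μ = v²r = (39.43)² × 81490 = 1.26695×10^8 km³/s².
Transfer-ellipse semi-major axis a_t = (r₁ + r₂)/2 = (81490 + 6.263×10^5)/2 = 3.53895×10^5 km.
Circular speed at r₁: v₁ = √(μ/r₁) = √(1.26695×10^8/81490) = 39.43 km/s.
On the transfer ellipse at r₁, v² = μ(2/r − 1/a) gives v_p = √[μ(2/r₁ − 1/a_t)] = 52.45 km/s.
First burn Δv₁ = |v_p − v₁| = 13.02 km/s.
Circular speed at r₂: v₂ = √(μ/r₂) = 14.223 km/s.
Transfer-orbit speed at r₂: v_a = √[μ(2/r₂ − 1/a_t)] = 6.8250 km/s.
Second burn Δv₂ = |v₂ − v_a| = 7.398 km/s.
Total Δv = Δv₁ + Δv₂ = 20.42 km/s.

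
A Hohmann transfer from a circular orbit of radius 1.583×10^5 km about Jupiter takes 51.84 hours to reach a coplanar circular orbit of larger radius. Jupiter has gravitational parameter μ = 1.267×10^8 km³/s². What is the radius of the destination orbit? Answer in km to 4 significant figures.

r₂ = 1.371×10^6 km

Transfer time t = 51.84 hours = 1.86624×10^5 s, and t = π√(a_t³/μ).
So a_t = (μ t²/π²)^(1/3) = (1.267×10^8 × (1.86624×10^5)² / π²)^(1/3) = 7.6466×10^5 km.
Since a_t = (r₁ + r₂)/2, r₂ = 2a_t − r₁ = 2×7.6466×10^5 − 1.583×10^5 = 1.37102×10^6 km.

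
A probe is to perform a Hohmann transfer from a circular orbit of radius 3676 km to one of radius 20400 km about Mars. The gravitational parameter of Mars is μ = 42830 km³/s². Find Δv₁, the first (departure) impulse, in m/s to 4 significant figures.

Semi-major axis of the transfer orbit: a_t = (3676 + 20400)/2 = 12038 km.
Circular speed at r = 3676 km: v_c = √(μ/r) = 3.413 km/s.
Vis-viva on the transfer ellipse at r = 3676 km gives v_t = √[μ(2/r − 1/a_t)] = 4.443 km/s.
Δv₁ = |v_t − v_c| = |4.443 − 3.413| = 1.030 km/s.

Δv₁ = 1030 m/s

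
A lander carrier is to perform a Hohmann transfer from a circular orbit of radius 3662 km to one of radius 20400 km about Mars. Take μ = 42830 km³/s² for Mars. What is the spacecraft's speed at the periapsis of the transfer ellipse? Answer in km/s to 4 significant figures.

v = 4.453 km/s

Transfer-ellipse semi-major axis a_t = (r₁ + r₂)/2 = (3662 + 20400)/2 = 12031 km.
The periapsis of the transfer ellipse is at r = 3662 km.
Applying v² = μ(2/r − 1/a_t): v = 4.453 km/s.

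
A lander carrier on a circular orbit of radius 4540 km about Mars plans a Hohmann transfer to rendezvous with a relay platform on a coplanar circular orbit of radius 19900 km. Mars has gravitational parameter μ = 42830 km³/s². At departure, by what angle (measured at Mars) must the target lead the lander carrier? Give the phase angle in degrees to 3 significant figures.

φ = 93.4°

Transfer-ellipse semi-major axis a_t = (r₁ + r₂)/2 = (4540 + 19900)/2 = 12220 km.
Transfer time t = π√(a_t³/μ) = 20506 s.
Target angular speed ω₂ = √(μ/r₂³) = 7.3722×10^-5 rad/s.
Angle swept by the target during transfer: ω₂·t = 1.51174 rad = 86.62°.
Arrival is 180° from departure on the ellipse, so φ = 180° − 86.62° = 93.4°.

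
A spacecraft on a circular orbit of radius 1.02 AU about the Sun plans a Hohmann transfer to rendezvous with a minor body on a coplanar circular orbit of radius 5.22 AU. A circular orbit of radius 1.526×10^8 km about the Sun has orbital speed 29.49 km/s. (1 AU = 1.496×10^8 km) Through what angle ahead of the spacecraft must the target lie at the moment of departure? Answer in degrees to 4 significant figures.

From the circular-orbit relation v² = μ/r at r = 1.526×10^8 km: μ = v²r = (29.49)² × 1.526×10^8 = 1.32710×10^11 km³/s².
In km: r₁ = 1.02 × 1.496×10^8 = 1.52592×10^8 km; r₂ = 5.22 × 1.496×10^8 = 7.80912×10^8 km.
The Hohmann ellipse has a_t = (r₁ + r₂)/2 = 4.66752×10^8 km.
The half-period of the transfer ellipse is t = π√(a_t³/μ) = 8.6962×10^7 s.
Target angular speed ω₂ = √(μ/r₂³) = 1.6694×10^-8 rad/s.
Angle swept by the target during transfer: ω₂·t = 1.4517 rad = 83.18°.
The spacecraft traverses 180° on the transfer ellipse, so the target must lead by 180° − 83.18° = 96.82°.

φ = 96.82°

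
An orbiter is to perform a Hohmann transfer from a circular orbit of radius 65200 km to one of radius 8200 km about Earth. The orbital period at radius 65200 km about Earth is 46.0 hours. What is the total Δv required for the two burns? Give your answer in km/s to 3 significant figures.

Δv = 3.63 km/s

From Kepler's third law T² = 4π²r³/μ at r = 65200 km, T = 46.0 hours = 46.0 × 3600 s = 1.656×10^5 s: μ = 4π²r³/T² = 3.99008×10^5 km³/s².
Semi-major axis of the transfer orbit: a_t = (65200 + 8200)/2 = 36700 km.
At r₁ the circular-orbit speed is v₁ = √(μ/r₁) = 2.47381 km/s.
On the transfer ellipse at r₁, vis-viva equation gives v_a = √[μ(2/r₁ − 1/a_t)] = 1.16934 km/s.
First burn Δv₁ = |v_a − v₁| = 1.30447 km/s.
At r₂, v₂ = √(μ/r₂) = 6.97564 km/s.
Transfer-orbit speed at r₂: v_p = √[μ(2/r₂ − 1/a_t)] = 9.29768 km/s.
Second burn Δv₂ = |v₂ − v_p| = 2.32204 km/s.
Δv = Δv₁ + Δv₂ = 1.30447 + 2.32204 = 3.627 km/s.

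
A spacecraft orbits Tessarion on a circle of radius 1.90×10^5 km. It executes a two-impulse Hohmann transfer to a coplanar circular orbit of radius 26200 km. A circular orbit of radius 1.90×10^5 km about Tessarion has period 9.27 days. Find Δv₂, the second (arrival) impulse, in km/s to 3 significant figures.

Δv₂ = 1.31 km/s

From Kepler's third law T² = 4π²r³/μ at r = 1.90×10^5 km, T = 9.27 days = 9.27 × 86400 s = 8.00928×10^5 s: μ = 4π²r³/T² = 4.22118×10^5 km³/s².
Semi-major axis of the transfer orbit: a_t = (1.900×10^5 + 26200)/2 = 1.081×10^5 km.
On the circular orbit at r = 26200 km, v_c = √(μ/r) = 4.0139 km/s.
Transfer-orbit speed at the same r (vis-viva, a = a_t): v_t = √[μ(2/r − 1/a_t)] = 5.3215 km/s.
Δv₂ = |v_t − v_c| = |5.3215 − 4.0139| = 1.308 km/s.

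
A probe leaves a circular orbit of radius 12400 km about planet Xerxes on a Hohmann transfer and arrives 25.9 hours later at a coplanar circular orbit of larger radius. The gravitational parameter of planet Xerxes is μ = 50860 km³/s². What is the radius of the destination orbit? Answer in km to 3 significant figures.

r₂ = 58600 km

Transfer time t = 25.9 hours = 93240 s, and t = π√(a_t³/μ).
So a_t = (μ t²/π²)^(1/3) = (50860 × (93240)² / π²)^(1/3) = 35516 km.
Since a_t = (r₁ + r₂)/2, r₂ = 2a_t − r₁ = 2×35516 − 12400 = 58632 km.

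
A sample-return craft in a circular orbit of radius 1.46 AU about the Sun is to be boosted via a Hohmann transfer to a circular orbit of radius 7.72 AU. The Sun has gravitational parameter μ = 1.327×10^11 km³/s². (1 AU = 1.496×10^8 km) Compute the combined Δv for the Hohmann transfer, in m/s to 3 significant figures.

Δv = 12000 m/s

In km: r₁ = 1.46 × 1.496×10^8 = 2.18416×10^8 km; r₂ = 7.72 × 1.496×10^8 = 1.154912×10^9 km.
Transfer-ellipse semi-major axis a_t = (r₁ + r₂)/2 = (2.18416×10^8 + 1.154912×10^9)/2 = 6.86664×10^8 km.
At r₁ the circular-orbit speed is v₁ = √(μ/r₁) = 24.649 km/s.
Transfer-orbit speed at r₁ (vis-viva equation): v_p = √[μ(2/r₁ − 1/a_t)] = 31.967 km/s.
First burn Δv₁ = |v_p − v₁| = 7.318 km/s.
Circular speed at r₂: v₂ = √(μ/r₂) = 10.7192 km/s.
Transfer-orbit speed at r₂: v_a = √[μ(2/r₂ − 1/a_t)] = 6.04548 km/s.
Second burn Δv₂ = |v₂ − v_a| = 4.674 km/s.
Δv = Δv₁ + Δv₂ = 7.318 + 4.674 = 11.99 km/s.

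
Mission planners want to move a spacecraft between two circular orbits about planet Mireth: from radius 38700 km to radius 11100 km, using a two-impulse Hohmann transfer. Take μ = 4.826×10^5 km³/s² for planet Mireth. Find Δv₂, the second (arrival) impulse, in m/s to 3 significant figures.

Δv₂ = 1630 m/s

Transfer-ellipse semi-major axis a_t = (r₁ + r₂)/2 = (38700 + 11100)/2 = 24900 km.
Circular speed at r = 11100 km: v_c = √(μ/r) = 6.5937 km/s.
Transfer-orbit speed at the same r (vis-viva, a = a_t): v_t = √[μ(2/r − 1/a_t)] = 8.2203 km/s.
Δv₂ = |v_t − v_c| = |8.2203 − 6.5937| = 1.627 km/s.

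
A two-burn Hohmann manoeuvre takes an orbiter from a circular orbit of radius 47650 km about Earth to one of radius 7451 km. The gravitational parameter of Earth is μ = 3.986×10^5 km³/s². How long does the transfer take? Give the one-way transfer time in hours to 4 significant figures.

t = 6.321 hours

The Hohmann ellipse has a_t = (r₁ + r₂)/2 = 27550.5 km.
Transfer time t = π√(a_t³/μ) = π√((27550.5)³ / 3.986×10^5) = 22755 s.
Converting: 22755 s ÷ 3600 s/hour = 6.321 hours.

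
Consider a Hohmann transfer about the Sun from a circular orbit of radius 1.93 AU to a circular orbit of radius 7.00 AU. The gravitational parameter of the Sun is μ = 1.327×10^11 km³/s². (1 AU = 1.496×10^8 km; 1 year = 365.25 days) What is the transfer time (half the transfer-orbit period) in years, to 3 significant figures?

In km: r₁ = 1.93 × 1.496×10^8 = 2.88728×10^8 km; r₂ = 7.00 × 1.496×10^8 = 1.0472×10^9 km.
Semi-major axis of the transfer orbit: a_t = (2.88728×10^8 + 1.0472×10^9)/2 = 6.67964×10^8 km.
Transfer time t = π√(a_t³/μ) = π√((6.67964×10^8)³ / 1.327×10^11) = 1.489×10^8 s.
Converting: 1.489×10^8 s ÷ 3.15576×10^7 s/year (365.25 × 86400) = 4.72 years.

t = 4.72 years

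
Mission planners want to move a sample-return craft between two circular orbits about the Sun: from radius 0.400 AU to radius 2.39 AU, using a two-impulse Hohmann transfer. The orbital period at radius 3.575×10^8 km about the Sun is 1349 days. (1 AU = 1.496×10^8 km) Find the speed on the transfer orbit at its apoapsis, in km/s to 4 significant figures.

v = 10.32 km/s

From Kepler's third law T² = 4π²r³/μ at r = 3.575×10^8 km, T = 1349 days = 1349 × 86400 s = 1.165536×10^8 s: μ = 4π²r³/T² = 1.32781×10^11 km³/s².
In km: r₁ = 0.400 × 1.496×10^8 = 5.984×10^7 km; r₂ = 2.39 × 1.496×10^8 = 3.57544×10^8 km.
The Hohmann ellipse has a_t = (r₁ + r₂)/2 = 2.08692×10^8 km.
The apoapsis of the transfer ellipse is at r = 3.57544×10^8 km.
Vis-viva: v = √[μ(2/r − 1/a_t)] = √[1.32781×10^11 × (2/3.57544×10^8 − 1/2.08692×10^8)] = 10.32 km/s.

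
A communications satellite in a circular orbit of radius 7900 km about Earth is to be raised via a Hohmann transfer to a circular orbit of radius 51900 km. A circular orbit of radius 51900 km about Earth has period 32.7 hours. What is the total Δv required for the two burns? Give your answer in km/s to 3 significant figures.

From Kepler's third law T² = 4π²r³/μ at r = 51900 km, T = 32.7 hours = 32.7 × 3600 s = 1.1772×10^5 s: μ = 4π²r³/T² = 3.98255×10^5 km³/s².
Transfer-ellipse semi-major axis a_t = (r₁ + r₂)/2 = (7900 + 51900)/2 = 29900 km.
At r₁ the circular-orbit speed is v₁ = √(μ/r₁) = 7.100 km/s.
On the transfer ellipse at r₁, v² = μ(2/r − 1/a) gives v_p = √[μ(2/r₁ − 1/a_t)] = 9.354 km/s.
First burn Δv₁ = |v_p − v₁| = 2.254 km/s.
Circular speed at r₂: v₂ = √(μ/r₂) = 2.770 km/s.
Transfer-orbit speed at r₂: v_a = √[μ(2/r₂ − 1/a_t)] = 1.424 km/s.
Second burn Δv₂ = |v₂ − v_a| = 1.346 km/s.
Total Δv = Δv₁ + Δv₂ = 3.600 km/s.

Δv = 3.60 km/s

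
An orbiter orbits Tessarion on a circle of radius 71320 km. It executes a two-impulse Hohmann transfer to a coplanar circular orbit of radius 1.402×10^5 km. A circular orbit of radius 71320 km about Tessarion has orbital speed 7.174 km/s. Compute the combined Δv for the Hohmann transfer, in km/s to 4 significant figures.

From the circular-orbit relation v² = μ/r at r = 71320 km: μ = v²r = (7.174)² × 71320 = 3.67057×10^6 km³/s².
Transfer-ellipse semi-major axis a_t = (r₁ + r₂)/2 = (71320 + 1.402×10^5)/2 = 1.0576×10^5 km.
At r₁ the circular-orbit speed is v₁ = √(μ/r₁) = 7.174 km/s.
On the transfer ellipse at r₁, vis-viva equation gives v_p = √[μ(2/r₁ − 1/a_t)] = 8.260 km/s.
First burn Δv₁ = |v_p − v₁| = 1.086 km/s.
Circular speed at r₂: v₂ = √(μ/r₂) = 5.1167 km/s.
Transfer-orbit speed at r₂: v_a = √[μ(2/r₂ − 1/a_t)] = 4.2018 km/s.
Second burn Δv₂ = |v₂ − v_a| = 0.9149 km/s.
Total Δv = Δv₁ + Δv₂ = 2.001 km/s.

Δv = 2.001 km/s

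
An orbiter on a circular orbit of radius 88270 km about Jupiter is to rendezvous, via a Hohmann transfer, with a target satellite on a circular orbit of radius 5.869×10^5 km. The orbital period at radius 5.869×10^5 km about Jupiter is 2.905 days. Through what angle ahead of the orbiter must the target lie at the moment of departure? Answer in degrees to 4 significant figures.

From Kepler's third law T² = 4π²r³/μ at r = 5.869×10^5 km, T = 2.905 days = 2.905 × 86400 s = 2.50992×10^5 s: μ = 4π²r³/T² = 1.26687×10^8 km³/s².
Semi-major axis of the transfer orbit: a_t = (88270 + 5.869×10^5)/2 = 3.37585×10^5 km.
Transfer time t = π√(a_t³/μ) = 54747 s.
The target's mean motion on its circular orbit is ω₂ = √(μ/r₂³) = 2.5033×10^-5 rad/s.
Angle swept by the target during transfer: ω₂·t = 1.3705 rad = 78.52°.
The orbiter traverses 180° on the transfer ellipse, so the target must lead by 180° − 78.52° = 101.5°.

φ = 101.5°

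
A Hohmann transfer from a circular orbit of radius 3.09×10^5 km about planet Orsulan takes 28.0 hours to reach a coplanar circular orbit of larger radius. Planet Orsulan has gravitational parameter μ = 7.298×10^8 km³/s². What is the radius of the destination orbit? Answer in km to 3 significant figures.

Transfer time t = 28.0 hours = 1.008×10^5 s, and t = π√(a_t³/μ).
So a_t = (μ t²/π²)^(1/3) = (7.298×10^8 × (1.008×10^5)² / π²)^(1/3) = 9.0909×10^5 km.
Since a_t = (r₁ + r₂)/2, r₂ = 2a_t − r₁ = 2×9.0909×10^5 − 3.090×10^5 = 1.50918×10^6 km.

r₂ = 1.51×10^6 km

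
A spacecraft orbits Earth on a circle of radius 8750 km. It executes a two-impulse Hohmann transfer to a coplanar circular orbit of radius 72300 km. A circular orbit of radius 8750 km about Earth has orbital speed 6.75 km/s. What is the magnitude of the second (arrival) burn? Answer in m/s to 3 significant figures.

From the circular-orbit relation v² = μ/r at r = 8750 km: μ = v²r = (6.75)² × 8750 = 3.98672×10^5 km³/s².
The Hohmann ellipse has a_t = (r₁ + r₂)/2 = 40525 km.
Circular speed at r = 72300 km: v_c = √(μ/r) = 2.348 km/s.
Transfer-orbit speed at the same r (vis-viva, a = a_t): v_t = √[μ(2/r − 1/a_t)] = 1.091 km/s.
Δv₂ = |v_t − v_c| = |1.091 − 2.348| = 1.257 km/s.

Δv₂ = 1260 m/s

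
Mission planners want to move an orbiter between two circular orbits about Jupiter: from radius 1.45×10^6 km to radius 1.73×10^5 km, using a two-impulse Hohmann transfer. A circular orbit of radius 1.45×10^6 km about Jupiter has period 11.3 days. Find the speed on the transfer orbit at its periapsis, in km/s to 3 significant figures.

From Kepler's third law T² = 4π²r³/μ at r = 1.45×10^6 km, T = 11.3 days = 11.3 × 86400 s = 9.7632×10^5 s: μ = 4π²r³/T² = 1.26264×10^8 km³/s².
Transfer-ellipse semi-major axis a_t = (r₁ + r₂)/2 = (1.450×10^6 + 1.730×10^5)/2 = 8.115×10^5 km.
The periapsis of the transfer ellipse is at r = 1.730×10^5 km.
From the vis-viva equation, v = √[μ(2/r − 1/a_t)] = 36.11 km/s.

v = 36.1 km/s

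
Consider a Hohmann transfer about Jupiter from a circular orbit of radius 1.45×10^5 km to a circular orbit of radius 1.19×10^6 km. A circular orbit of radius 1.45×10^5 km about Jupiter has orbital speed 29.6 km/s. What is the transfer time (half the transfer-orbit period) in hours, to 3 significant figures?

From the circular-orbit relation v² = μ/r at r = 1.45×10^5 km: μ = v²r = (29.6)² × 1.45×10^5 = 1.27043×10^8 km³/s².
Semi-major axis of the transfer orbit: a_t = (1.450×10^5 + 1.190×10^6)/2 = 6.675×10^5 km.
By Kepler's third law the transfer-orbit period is T = 2π√(a_t³/μ), so t = T/2 = 1.520×10^5 s.
Converting: 1.520×10^5 s ÷ 3600 s/hour = 42.2 hours.

t = 42.2 hours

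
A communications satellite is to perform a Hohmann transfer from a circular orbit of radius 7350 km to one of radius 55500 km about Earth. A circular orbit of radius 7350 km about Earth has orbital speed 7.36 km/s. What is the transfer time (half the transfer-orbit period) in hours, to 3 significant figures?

From the circular-orbit relation v² = μ/r at r = 7350 km: μ = v²r = (7.36)² × 7350 = 3.98147×10^5 km³/s².
The Hohmann ellipse has a_t = (r₁ + r₂)/2 = 31425 km.
Half the transfer-orbit period gives t = π√(a_t³/μ) = 27736 s.
Converting: 27736 s ÷ 3600 s/hour = 7.70 hours.

t = 7.70 hours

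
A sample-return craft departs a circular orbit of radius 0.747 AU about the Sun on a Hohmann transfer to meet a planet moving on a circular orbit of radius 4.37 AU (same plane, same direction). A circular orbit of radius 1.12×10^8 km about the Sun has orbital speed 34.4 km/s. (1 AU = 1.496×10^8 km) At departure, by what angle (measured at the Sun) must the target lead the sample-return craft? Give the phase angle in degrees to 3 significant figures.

From the circular-orbit relation v² = μ/r at r = 1.12×10^8 km: μ = v²r = (34.4)² × 1.12×10^8 = 1.32536×10^11 km³/s².
In km: r₁ = 0.747 × 1.496×10^8 = 1.117512×10^8 km; r₂ = 4.37 × 1.496×10^8 = 6.53752×10^8 km.
Semi-major axis of the transfer orbit: a_t = (1.117512×10^8 + 6.53752×10^8)/2 = 3.827516×10^8 km.
The half-period of the transfer ellipse is t = π√(a_t³/μ) = 6.462×10^7 s.
Target angular speed ω₂ = √(μ/r₂³) = 2.178×10^-8 rad/s.
Angle swept by the target during transfer: ω₂·t = 1.4074 rad = 80.64°.
Arrival is 180° from departure on the ellipse, so φ = 180° − 80.64° = 99.4°.

φ = 99.4°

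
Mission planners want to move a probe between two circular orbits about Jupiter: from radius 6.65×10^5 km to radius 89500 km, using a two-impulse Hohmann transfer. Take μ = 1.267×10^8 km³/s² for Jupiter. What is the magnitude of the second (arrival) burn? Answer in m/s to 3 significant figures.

The Hohmann ellipse has a_t = (r₁ + r₂)/2 = 3.7725×10^5 km.
On the circular orbit at r = 89500 km, v_c = √(μ/r) = 37.625 km/s.
Transfer-orbit speed at the same r (vis-viva, a = a_t): v_t = √[μ(2/r − 1/a_t)] = 49.954 km/s.
Δv₂ = |v_t − v_c| = |49.954 − 37.625| = 12.33 km/s.

Δv₂ = 12300 m/s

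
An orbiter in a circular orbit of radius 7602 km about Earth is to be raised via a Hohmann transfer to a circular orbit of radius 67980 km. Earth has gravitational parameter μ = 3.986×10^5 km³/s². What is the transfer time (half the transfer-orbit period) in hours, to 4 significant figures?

Semi-major axis of the transfer orbit: a_t = (7602 + 67980)/2 = 37791 km.
By Kepler's third law the transfer-orbit period is T = 2π√(a_t³/μ), so t = T/2 = 36556 s.
Converting: 36556 s ÷ 3600 s/hour = 10.15 hours.

t = 10.15 hours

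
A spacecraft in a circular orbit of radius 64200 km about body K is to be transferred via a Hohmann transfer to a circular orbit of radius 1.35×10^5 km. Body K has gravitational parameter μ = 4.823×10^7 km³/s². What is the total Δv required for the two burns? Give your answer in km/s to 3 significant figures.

Semi-major axis of the transfer orbit: a_t = (64200 + 1.350×10^5)/2 = 99600 km.
Circular speed at r₁: v₁ = √(μ/r₁) = √(4.823×10^7/64200) = 27.40887 km/s.
On the transfer ellipse at r₁, v² = μ(2/r − 1/a) gives v_p = √[μ(2/r₁ − 1/a_t)] = 31.91011 km/s.
First burn Δv₁ = |v_p − v₁| = 4.50124 km/s.
At r₂, v₂ = √(μ/r₂) = 18.90130 km/s.
Transfer-orbit speed at r₂: v_a = √[μ(2/r₂ − 1/a_t)] = 15.17503 km/s.
Second burn Δv₂ = |v₂ − v_a| = 3.72627 km/s.
Δv = Δv₁ + Δv₂ = 4.50124 + 3.72627 = 8.228 km/s.

Δv = 8.23 km/s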